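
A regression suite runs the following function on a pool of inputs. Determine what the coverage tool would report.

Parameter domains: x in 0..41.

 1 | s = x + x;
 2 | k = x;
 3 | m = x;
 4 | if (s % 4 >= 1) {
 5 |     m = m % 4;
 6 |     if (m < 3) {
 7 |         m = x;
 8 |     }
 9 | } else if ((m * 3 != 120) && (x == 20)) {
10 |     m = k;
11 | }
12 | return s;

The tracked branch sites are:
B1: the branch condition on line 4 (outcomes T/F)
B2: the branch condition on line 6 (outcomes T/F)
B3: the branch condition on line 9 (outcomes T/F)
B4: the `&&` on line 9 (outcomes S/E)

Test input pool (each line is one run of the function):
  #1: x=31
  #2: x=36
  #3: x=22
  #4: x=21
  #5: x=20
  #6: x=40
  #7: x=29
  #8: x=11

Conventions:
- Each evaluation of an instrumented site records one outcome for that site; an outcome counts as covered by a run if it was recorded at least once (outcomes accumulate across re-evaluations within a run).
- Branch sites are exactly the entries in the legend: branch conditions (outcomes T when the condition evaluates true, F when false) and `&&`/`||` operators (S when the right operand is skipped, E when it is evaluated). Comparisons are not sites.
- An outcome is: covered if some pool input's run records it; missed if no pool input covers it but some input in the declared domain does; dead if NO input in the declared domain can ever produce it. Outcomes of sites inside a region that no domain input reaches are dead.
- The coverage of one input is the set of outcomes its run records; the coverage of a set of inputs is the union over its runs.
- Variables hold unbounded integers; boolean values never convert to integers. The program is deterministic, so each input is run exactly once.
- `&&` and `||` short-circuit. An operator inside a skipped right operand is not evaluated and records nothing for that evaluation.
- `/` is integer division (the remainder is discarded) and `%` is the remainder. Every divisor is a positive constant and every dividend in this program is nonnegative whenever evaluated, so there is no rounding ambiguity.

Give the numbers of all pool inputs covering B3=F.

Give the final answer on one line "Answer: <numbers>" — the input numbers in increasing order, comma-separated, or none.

input #1 (x=31): does not record B3=F
input #2 (x=36): records B3=F
input #3 (x=22): records B3=F
input #4 (x=21): does not record B3=F
input #5 (x=20): does not record B3=F
input #6 (x=40): records B3=F
input #7 (x=29): does not record B3=F
input #8 (x=11): does not record B3=F

Answer: 2, 3, 6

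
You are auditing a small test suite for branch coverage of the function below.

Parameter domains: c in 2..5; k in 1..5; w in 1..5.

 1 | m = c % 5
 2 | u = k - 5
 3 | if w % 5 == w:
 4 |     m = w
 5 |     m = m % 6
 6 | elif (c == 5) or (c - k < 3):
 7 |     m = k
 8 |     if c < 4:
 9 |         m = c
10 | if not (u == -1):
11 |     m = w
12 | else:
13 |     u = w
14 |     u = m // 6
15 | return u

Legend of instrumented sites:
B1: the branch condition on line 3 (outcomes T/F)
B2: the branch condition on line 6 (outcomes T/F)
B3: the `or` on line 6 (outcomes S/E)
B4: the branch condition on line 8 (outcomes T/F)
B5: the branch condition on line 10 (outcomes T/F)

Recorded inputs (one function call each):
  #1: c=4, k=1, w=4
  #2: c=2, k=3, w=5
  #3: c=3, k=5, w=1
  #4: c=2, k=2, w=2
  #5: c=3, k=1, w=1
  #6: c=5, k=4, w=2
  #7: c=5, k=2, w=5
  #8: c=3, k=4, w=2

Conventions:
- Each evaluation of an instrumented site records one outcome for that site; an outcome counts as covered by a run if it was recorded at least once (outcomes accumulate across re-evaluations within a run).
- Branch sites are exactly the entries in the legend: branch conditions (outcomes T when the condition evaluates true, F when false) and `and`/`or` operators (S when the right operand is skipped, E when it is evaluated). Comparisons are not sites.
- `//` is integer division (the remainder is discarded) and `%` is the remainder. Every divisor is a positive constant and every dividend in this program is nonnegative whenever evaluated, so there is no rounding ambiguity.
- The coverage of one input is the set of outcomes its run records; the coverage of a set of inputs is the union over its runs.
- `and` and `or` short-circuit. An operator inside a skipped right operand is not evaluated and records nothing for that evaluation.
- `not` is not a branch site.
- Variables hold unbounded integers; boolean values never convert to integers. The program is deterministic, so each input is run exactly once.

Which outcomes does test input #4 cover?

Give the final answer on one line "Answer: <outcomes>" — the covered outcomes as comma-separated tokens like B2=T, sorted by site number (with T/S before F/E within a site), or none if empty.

Tracing the run of input #4 (c=2, k=2, w=2):
  B1->T, B5->T
distinct outcomes covered: B1=T, B5=T

Answer: B1=T, B5=T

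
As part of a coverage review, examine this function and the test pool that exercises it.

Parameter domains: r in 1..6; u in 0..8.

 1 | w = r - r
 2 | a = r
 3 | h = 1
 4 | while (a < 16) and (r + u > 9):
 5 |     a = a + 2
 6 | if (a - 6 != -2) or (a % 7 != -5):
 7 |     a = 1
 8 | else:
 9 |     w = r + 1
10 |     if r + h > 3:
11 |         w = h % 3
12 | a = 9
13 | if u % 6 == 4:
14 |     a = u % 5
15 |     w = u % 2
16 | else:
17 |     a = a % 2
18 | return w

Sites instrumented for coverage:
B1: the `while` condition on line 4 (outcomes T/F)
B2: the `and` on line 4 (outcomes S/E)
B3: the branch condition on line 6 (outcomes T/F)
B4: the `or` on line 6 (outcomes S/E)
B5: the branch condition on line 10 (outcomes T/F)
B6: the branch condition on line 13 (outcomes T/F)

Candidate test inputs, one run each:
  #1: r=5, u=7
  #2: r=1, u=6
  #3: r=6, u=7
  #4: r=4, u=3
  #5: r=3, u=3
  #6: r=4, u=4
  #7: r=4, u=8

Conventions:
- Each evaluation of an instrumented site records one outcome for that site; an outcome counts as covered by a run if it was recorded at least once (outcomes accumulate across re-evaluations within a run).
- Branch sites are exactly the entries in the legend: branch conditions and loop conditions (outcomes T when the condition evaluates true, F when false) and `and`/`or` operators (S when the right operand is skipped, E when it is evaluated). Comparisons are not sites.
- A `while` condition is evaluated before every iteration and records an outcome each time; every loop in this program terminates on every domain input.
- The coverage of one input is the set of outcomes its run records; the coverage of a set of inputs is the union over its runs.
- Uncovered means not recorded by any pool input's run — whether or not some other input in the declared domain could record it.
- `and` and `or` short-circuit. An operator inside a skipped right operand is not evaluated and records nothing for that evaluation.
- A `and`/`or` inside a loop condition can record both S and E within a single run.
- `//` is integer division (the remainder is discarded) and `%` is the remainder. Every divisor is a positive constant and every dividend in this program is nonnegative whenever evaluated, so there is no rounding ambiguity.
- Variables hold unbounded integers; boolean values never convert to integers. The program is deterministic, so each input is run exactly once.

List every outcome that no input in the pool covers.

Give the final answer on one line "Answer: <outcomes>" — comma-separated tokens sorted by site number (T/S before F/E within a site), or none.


input #1, r=5, u=7: events B2->E, B1->T, B2->E, B1->T, B2->E, B1->T, B2->E, B1->T, B2->E, B1->T, B2->E, B1->T, B2->S, B1->F, ...; outcomes B1=T, B1=F, B2=S, B2=E, B3=T, B4=S, B6=F
input #2, r=1, u=6: events B2->E, B1->F, B4->S, B3->T, B6->F; outcomes B1=F, B2=E, B3=T, B4=S, B6=F
input #3, r=6, u=7: events B2->E, B1->T, B2->E, B1->T, B2->E, B1->T, B2->E, B1->T, B2->E, B1->T, B2->S, B1->F, B4->S, B3->T, ...; outcomes B1=T, B1=F, B2=S, B2=E, B3=T, B4=S, B6=F
input #4, r=4, u=3: events B2->E, B1->F, B4->E, B3->T, B6->F; outcomes B1=F, B2=E, B3=T, B4=E, B6=F
input #5, r=3, u=3: events B2->E, B1->F, B4->S, B3->T, B6->F; outcomes B1=F, B2=E, B3=T, B4=S, B6=F
input #6, r=4, u=4: events B2->E, B1->F, B4->E, B3->T, B6->T; outcomes B1=F, B2=E, B3=T, B4=E, B6=T
input #7, r=4, u=8: events B2->E, B1->T, B2->E, B1->T, B2->E, B1->T, B2->E, B1->T, B2->E, B1->T, B2->E, B1->T, B2->S, B1->F, ...; outcomes B1=T, B1=F, B2=S, B2=E, B3=T, B4=S, B6=F
union over the pool: B1=T, B1=F, B2=S, B2=E, B3=T, B4=S, B4=E, B6=T, B6=F
uncovered (3 of 12): B3=F, B5=T, B5=F
Answer: B3=F, B5=T, B5=F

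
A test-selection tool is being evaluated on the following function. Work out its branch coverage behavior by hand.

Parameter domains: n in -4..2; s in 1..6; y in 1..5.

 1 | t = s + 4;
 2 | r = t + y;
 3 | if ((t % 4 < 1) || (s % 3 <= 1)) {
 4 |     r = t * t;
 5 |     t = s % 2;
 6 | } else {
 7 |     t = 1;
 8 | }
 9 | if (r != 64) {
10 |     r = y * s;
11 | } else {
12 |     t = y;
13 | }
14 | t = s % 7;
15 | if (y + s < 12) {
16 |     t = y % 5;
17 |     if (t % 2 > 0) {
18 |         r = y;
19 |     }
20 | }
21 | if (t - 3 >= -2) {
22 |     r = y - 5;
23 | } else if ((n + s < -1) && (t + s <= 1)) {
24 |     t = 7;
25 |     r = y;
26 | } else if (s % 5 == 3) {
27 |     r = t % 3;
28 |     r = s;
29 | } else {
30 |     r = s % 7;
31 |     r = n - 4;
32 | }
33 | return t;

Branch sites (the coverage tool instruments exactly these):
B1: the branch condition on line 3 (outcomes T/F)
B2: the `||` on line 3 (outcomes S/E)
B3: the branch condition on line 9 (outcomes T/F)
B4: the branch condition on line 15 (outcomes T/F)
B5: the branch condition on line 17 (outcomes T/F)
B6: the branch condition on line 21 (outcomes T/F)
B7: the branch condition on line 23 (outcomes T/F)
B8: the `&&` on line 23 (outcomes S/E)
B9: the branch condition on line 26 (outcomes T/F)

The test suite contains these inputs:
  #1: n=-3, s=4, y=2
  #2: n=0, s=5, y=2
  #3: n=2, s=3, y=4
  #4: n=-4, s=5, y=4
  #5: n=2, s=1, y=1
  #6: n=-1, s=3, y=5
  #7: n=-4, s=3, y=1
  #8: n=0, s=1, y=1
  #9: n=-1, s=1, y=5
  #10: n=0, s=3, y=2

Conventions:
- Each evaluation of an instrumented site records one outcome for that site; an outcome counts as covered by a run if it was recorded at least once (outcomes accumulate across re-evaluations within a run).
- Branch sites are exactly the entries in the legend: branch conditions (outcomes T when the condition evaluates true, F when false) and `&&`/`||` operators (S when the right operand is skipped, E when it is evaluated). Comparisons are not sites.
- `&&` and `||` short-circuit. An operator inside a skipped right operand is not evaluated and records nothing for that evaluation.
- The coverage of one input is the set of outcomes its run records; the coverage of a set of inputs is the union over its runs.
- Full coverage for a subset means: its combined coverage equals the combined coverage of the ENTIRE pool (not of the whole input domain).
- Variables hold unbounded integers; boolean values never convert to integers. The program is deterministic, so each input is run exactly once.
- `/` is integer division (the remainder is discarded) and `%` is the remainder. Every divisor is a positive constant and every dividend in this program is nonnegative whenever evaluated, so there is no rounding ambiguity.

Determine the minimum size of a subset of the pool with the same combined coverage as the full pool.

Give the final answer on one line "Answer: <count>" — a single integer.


#1 (n=-3, s=4, y=2) -> B2->S, B1->T, B3->F, B4->T, B5->F, B6->T; covered: B1=T, B2=S, B3=F, B4=T, B5=F, B6=T
#2 (n=0, s=5, y=2) -> B2->E, B1->F, B3->T, B4->T, B5->F, B6->T; covered: B1=F, B2=E, B3=T, B4=T, B5=F, B6=T
#3 (n=2, s=3, y=4) -> B2->E, B1->T, B3->T, B4->T, B5->F, B6->T; covered: B1=T, B2=E, B3=T, B4=T, B5=F, B6=T
#4 (n=-4, s=5, y=4) -> B2->E, B1->F, B3->T, B4->T, B5->F, B6->T; covered: B1=F, B2=E, B3=T, B4=T, B5=F, B6=T
#5 (n=2, s=1, y=1) -> B2->E, B1->T, B3->T, B4->T, B5->T, B6->T; covered: B1=T, B2=E, B3=T, B4=T, B5=T, B6=T
#6 (n=-1, s=3, y=5) -> B2->E, B1->T, B3->T, B4->T, B5->F, B6->F, B8->S, B7->F, B9->T; covered: B1=T, B2=E, B3=T, B4=T, B5=F, B6=F, B7=F, B8=S, B9=T
#7 (n=-4, s=3, y=1) -> B2->E, B1->T, B3->T, B4->T, B5->T, B6->T; covered: B1=T, B2=E, B3=T, B4=T, B5=T, B6=T
#8 (n=0, s=1, y=1) -> B2->E, B1->T, B3->T, B4->T, B5->T, B6->T; covered: B1=T, B2=E, B3=T, B4=T, B5=T, B6=T
#9 (n=-1, s=1, y=5) -> B2->E, B1->T, B3->T, B4->T, B5->F, B6->F, B8->S, B7->F, B9->F; covered: B1=T, B2=E, B3=T, B4=T, B5=F, B6=F, B7=F, B8=S, B9=F
#10 (n=0, s=3, y=2) -> B2->E, B1->T, B3->T, B4->T, B5->F, B6->T; covered: B1=T, B2=E, B3=T, B4=T, B5=F, B6=T
together the pool reaches 15 outcomes: B1=T, B1=F, B2=S, B2=E, B3=T, B3=F, B4=T, B5=T, B5=F, B6=T, B6=F, B7=F, B8=S, B9=T, B9=F
no size-1 subset reaches all 15 outcomes (best union: 9/15)
no size-2 subset reaches all 15 outcomes (best union: 12/15)
no size-3 subset reaches all 15 outcomes (best union: 13/15)
no size-4 subset reaches all 15 outcomes (best union: 14/15)
inputs {1, 2, 5, 6, 9} (size 5) cover everything; no size-5 subset with a lexicographically smaller index list covers all 15
Answer: 5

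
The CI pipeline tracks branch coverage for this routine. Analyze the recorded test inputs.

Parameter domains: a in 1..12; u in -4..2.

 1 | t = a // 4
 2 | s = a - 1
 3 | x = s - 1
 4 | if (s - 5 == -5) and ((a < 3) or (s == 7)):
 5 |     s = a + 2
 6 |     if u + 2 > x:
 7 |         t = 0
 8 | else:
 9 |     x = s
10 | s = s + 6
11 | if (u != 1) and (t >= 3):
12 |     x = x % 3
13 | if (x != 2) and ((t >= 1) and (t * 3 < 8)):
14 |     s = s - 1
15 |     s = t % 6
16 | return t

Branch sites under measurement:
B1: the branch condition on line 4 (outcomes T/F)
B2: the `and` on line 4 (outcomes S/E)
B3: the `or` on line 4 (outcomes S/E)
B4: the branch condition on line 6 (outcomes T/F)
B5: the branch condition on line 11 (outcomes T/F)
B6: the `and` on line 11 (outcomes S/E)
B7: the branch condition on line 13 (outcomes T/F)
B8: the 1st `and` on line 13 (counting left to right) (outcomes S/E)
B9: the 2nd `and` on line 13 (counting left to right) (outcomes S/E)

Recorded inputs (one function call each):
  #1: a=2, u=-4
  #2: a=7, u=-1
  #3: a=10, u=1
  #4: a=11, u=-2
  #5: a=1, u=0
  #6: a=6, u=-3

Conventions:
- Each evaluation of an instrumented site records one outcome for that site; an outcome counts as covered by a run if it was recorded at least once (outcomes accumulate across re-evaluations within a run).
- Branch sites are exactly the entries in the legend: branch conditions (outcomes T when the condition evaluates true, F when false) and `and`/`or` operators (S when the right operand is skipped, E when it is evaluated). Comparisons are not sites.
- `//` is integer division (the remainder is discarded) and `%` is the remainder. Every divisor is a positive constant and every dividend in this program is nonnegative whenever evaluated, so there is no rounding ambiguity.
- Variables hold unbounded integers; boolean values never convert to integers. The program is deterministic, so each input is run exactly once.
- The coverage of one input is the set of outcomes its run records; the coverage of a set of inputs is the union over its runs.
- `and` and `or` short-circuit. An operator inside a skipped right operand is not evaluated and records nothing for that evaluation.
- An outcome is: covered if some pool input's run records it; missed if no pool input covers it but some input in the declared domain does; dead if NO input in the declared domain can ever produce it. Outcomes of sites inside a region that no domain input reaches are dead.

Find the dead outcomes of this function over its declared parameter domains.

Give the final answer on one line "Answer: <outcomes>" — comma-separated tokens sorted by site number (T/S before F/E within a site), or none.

sweeping the full domain (84 inputs) for each outcome:
  B3=E: zero occurrences over every domain input -> dead
  reachable outcomes have witnesses, e.g. B1=T (e.g. a=1, u=-4), B1=F (e.g. a=2, u=-4), B2=S (e.g. a=2, u=-4), B2=E (e.g. a=1, u=-4)

Answer: B3=E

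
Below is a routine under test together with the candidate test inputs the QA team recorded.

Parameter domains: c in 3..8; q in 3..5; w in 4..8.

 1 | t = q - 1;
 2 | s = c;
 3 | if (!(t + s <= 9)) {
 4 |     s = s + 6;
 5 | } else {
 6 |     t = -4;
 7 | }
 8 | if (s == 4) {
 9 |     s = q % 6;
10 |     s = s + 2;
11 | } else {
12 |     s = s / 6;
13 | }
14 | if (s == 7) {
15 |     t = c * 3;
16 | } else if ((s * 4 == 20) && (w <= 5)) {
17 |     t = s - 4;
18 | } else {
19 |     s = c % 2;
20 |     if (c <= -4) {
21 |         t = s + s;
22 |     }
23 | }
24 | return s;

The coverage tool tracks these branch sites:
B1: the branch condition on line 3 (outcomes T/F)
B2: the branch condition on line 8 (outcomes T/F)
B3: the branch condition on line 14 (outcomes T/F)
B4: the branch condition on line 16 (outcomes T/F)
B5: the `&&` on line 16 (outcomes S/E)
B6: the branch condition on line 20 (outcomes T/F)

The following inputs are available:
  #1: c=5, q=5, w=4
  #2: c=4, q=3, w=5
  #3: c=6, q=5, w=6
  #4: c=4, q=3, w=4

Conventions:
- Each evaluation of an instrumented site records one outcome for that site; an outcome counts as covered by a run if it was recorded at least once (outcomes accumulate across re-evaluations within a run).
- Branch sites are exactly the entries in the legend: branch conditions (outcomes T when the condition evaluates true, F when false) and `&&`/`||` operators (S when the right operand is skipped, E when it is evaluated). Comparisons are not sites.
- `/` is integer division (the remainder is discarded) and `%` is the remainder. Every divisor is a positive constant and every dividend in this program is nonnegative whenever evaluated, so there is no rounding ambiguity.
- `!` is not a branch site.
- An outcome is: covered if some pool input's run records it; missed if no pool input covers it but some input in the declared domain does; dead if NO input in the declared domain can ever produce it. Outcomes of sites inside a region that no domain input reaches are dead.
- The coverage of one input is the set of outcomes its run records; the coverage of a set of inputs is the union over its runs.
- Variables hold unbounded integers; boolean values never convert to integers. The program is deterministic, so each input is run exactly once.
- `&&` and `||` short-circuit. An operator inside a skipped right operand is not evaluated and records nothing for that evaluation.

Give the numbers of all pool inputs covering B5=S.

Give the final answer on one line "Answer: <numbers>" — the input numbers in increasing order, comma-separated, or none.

input #1 (c=5, q=5, w=4): covers B5=S
input #2 (c=4, q=3, w=5): misses B5=S
input #3 (c=6, q=5, w=6): covers B5=S
input #4 (c=4, q=3, w=4): misses B5=S

Answer: 1, 3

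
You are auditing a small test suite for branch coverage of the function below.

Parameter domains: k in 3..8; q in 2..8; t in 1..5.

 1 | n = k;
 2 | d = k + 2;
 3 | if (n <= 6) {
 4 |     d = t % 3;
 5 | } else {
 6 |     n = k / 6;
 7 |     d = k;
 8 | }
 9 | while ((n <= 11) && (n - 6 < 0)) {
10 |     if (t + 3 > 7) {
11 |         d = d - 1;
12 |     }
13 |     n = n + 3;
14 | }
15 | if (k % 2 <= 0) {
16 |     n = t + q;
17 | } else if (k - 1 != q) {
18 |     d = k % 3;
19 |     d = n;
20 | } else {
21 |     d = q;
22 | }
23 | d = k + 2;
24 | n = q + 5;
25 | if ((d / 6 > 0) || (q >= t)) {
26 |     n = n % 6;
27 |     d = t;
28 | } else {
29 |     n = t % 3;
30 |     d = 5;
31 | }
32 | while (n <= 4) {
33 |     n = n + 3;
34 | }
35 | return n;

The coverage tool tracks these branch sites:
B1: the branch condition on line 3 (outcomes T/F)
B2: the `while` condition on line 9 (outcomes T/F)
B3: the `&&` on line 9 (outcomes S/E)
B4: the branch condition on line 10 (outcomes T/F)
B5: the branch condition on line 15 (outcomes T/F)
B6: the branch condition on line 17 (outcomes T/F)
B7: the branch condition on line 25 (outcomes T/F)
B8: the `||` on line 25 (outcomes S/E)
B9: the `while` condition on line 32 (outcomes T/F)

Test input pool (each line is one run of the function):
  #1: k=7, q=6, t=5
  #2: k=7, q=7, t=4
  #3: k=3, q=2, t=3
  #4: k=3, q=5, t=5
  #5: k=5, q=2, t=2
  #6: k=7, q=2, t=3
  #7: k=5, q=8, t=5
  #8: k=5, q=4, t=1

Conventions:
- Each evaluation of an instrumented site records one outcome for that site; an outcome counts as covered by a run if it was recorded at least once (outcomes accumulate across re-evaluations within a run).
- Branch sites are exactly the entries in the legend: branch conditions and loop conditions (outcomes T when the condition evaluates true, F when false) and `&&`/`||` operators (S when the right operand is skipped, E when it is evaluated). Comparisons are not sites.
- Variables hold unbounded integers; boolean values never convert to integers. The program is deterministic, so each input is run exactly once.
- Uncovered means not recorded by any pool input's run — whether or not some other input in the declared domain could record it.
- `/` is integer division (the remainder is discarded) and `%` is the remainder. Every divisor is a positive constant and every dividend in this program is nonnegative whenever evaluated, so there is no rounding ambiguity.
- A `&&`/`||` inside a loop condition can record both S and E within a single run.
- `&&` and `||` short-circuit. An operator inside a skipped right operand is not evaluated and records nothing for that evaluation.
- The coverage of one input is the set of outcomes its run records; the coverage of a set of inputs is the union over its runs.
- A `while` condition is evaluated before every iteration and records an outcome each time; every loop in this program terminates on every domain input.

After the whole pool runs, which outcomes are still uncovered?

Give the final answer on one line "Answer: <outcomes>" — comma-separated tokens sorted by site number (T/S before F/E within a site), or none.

test 1 (k=7, q=6, t=5) fires B1->F, B3->E, B2->T, B4->T, B3->E, B2->T, B4->T, B3->E, B2->F, B5->F, B6->F, B8->S, B7->T, B9->F; hits B1=F, B2=T, B2=F, B3=E, B4=T, B5=F, B6=F, B7=T, B8=S, B9=F
test 2 (k=7, q=7, t=4) fires B1->F, B3->E, B2->T, B4->F, B3->E, B2->T, B4->F, B3->E, B2->F, B5->F, B6->T, B8->S, B7->T, B9->T, ...; hits B1=F, B2=T, B2=F, B3=E, B4=F, B5=F, B6=T, B7=T, B8=S, B9=T, B9=F
test 3 (k=3, q=2, t=3) fires B1->T, B3->E, B2->T, B4->F, B3->E, B2->F, B5->F, B6->F, B8->E, B7->F, B9->T, B9->T, B9->F; hits B1=T, B2=T, B2=F, B3=E, B4=F, B5=F, B6=F, B7=F, B8=E, B9=T, B9=F
test 4 (k=3, q=5, t=5) fires B1->T, B3->E, B2->T, B4->T, B3->E, B2->F, B5->F, B6->T, B8->E, B7->T, B9->T, B9->F; hits B1=T, B2=T, B2=F, B3=E, B4=T, B5=F, B6=T, B7=T, B8=E, B9=T, B9=F
test 5 (k=5, q=2, t=2) fires B1->T, B3->E, B2->T, B4->F, B3->E, B2->F, B5->F, B6->T, B8->S, B7->T, B9->T, B9->T, B9->F; hits B1=T, B2=T, B2=F, B3=E, B4=F, B5=F, B6=T, B7=T, B8=S, B9=T, B9=F
test 6 (k=7, q=2, t=3) fires B1->F, B3->E, B2->T, B4->F, B3->E, B2->T, B4->F, B3->E, B2->F, B5->F, B6->T, B8->S, B7->T, B9->T, ...; hits B1=F, B2=T, B2=F, B3=E, B4=F, B5=F, B6=T, B7=T, B8=S, B9=T, B9=F
test 7 (k=5, q=8, t=5) fires B1->T, B3->E, B2->T, B4->T, B3->E, B2->F, B5->F, B6->T, B8->S, B7->T, B9->T, B9->T, B9->F; hits B1=T, B2=T, B2=F, B3=E, B4=T, B5=F, B6=T, B7=T, B8=S, B9=T, B9=F
test 8 (k=5, q=4, t=1) fires B1->T, B3->E, B2->T, B4->F, B3->E, B2->F, B5->F, B6->F, B8->S, B7->T, B9->T, B9->F; hits B1=T, B2=T, B2=F, B3=E, B4=F, B5=F, B6=F, B7=T, B8=S, B9=T, B9=F
union over the pool: B1=T, B1=F, B2=T, B2=F, B3=E, B4=T, B4=F, B5=F, B6=T, B6=F, B7=T, B7=F, B8=S, B8=E, B9=T, B9=F
uncovered (2 of 18): B3=S, B5=T

Answer: B3=S, B5=T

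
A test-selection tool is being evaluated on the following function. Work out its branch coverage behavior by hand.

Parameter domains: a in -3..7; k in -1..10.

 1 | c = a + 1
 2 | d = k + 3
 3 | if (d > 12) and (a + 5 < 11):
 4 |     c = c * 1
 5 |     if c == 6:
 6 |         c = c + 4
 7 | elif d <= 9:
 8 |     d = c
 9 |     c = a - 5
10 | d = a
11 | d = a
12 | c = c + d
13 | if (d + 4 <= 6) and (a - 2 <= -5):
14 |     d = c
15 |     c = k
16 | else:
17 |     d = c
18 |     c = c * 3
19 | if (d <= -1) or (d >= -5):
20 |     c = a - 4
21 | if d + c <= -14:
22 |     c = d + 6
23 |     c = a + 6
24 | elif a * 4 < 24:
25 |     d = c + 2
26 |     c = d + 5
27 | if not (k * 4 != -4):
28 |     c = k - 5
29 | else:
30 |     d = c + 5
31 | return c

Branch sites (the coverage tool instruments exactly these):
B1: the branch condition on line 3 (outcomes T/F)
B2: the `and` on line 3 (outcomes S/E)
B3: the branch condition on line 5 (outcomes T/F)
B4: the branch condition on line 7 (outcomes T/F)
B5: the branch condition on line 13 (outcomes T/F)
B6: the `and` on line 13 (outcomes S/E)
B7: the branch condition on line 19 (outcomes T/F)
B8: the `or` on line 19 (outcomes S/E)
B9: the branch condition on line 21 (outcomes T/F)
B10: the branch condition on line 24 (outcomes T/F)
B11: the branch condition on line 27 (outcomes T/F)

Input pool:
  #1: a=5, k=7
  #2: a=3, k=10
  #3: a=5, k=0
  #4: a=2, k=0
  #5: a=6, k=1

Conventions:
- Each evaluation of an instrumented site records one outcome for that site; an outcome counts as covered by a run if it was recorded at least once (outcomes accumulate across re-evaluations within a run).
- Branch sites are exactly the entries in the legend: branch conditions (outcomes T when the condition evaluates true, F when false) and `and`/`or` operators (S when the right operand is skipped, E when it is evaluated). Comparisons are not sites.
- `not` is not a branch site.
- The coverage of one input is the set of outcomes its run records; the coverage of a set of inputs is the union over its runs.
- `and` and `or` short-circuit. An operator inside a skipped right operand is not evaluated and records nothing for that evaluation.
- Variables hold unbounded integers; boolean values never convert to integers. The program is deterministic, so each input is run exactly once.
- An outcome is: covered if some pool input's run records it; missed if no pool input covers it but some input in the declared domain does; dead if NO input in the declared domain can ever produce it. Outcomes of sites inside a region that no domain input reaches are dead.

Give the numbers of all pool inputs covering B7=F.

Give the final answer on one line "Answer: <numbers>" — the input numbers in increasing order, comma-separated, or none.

input #1 (a=5, k=7): never hits B7=F
input #2 (a=3, k=10): never hits B7=F
input #3 (a=5, k=0): never hits B7=F
input #4 (a=2, k=0): never hits B7=F
input #5 (a=6, k=1): never hits B7=F

Answer: none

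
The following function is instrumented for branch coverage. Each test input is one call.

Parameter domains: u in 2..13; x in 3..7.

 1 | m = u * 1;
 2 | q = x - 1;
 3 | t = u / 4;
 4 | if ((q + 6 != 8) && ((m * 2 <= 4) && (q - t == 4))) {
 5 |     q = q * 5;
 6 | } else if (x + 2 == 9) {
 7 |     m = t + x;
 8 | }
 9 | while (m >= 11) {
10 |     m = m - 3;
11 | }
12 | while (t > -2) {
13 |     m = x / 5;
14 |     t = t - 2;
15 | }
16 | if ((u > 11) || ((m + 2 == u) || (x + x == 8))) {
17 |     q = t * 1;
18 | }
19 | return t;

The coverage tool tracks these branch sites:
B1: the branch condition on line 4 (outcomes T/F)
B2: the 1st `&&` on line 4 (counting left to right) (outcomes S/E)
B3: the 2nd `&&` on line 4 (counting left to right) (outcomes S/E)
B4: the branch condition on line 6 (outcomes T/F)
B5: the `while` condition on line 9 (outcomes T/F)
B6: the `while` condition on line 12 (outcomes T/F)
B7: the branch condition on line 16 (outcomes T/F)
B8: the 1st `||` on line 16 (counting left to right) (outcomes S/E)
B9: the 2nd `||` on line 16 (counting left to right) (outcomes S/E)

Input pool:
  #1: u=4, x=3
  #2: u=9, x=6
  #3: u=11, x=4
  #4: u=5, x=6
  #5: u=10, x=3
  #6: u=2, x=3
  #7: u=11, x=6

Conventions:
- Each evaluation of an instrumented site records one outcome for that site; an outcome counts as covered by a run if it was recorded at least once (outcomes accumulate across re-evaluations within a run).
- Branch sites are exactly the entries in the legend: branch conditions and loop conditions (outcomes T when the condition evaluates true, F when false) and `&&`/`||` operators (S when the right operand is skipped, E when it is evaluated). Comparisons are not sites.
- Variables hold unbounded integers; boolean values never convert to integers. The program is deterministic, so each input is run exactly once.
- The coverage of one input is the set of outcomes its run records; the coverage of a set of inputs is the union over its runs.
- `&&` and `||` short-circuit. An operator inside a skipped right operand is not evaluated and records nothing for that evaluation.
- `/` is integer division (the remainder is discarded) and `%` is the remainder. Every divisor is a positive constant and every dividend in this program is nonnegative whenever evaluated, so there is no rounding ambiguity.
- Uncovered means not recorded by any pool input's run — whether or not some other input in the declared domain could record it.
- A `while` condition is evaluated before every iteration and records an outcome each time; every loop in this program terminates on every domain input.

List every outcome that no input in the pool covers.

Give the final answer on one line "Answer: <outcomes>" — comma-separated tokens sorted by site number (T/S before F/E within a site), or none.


run #1 (u=4, x=3) runs B2->S, B1->F, B4->F, B5->F, B6->T, B6->T, B6->F, B8->E, B9->E, B7->F; records B1=F, B2=S, B4=F, B5=F, B6=T, B6=F, B7=F, B8=E, B9=E
run #2 (u=9, x=6) runs B2->E, B3->S, B1->F, B4->F, B5->F, B6->T, B6->T, B6->F, B8->E, B9->E, B7->F; records B1=F, B2=E, B3=S, B4=F, B5=F, B6=T, B6=F, B7=F, B8=E, B9=E
run #3 (u=11, x=4) runs B2->E, B3->S, B1->F, B4->F, B5->T, B5->F, B6->T, B6->T, B6->F, B8->E, B9->E, B7->T; records B1=F, B2=E, B3=S, B4=F, B5=T, B5=F, B6=T, B6=F, B7=T, B8=E, B9=E
run #4 (u=5, x=6) runs B2->E, B3->S, B1->F, B4->F, B5->F, B6->T, B6->T, B6->F, B8->E, B9->E, B7->F; records B1=F, B2=E, B3=S, B4=F, B5=F, B6=T, B6=F, B7=F, B8=E, B9=E
run #5 (u=10, x=3) runs B2->S, B1->F, B4->F, B5->F, B6->T, B6->T, B6->F, B8->E, B9->E, B7->F; records B1=F, B2=S, B4=F, B5=F, B6=T, B6=F, B7=F, B8=E, B9=E
run #6 (u=2, x=3) runs B2->S, B1->F, B4->F, B5->F, B6->T, B6->F, B8->E, B9->S, B7->T; records B1=F, B2=S, B4=F, B5=F, B6=T, B6=F, B7=T, B8=E, B9=S
run #7 (u=11, x=6) runs B2->E, B3->S, B1->F, B4->F, B5->T, B5->F, B6->T, B6->T, B6->F, B8->E, B9->E, B7->F; records B1=F, B2=E, B3=S, B4=F, B5=T, B5=F, B6=T, B6=F, B7=F, B8=E, B9=E
union over the pool: B1=F, B2=S, B2=E, B3=S, B4=F, B5=T, B5=F, B6=T, B6=F, B7=T, B7=F, B8=E, B9=S, B9=E
uncovered (4 of 18): B1=T, B3=E, B4=T, B8=S
Answer: B1=T, B3=E, B4=T, B8=S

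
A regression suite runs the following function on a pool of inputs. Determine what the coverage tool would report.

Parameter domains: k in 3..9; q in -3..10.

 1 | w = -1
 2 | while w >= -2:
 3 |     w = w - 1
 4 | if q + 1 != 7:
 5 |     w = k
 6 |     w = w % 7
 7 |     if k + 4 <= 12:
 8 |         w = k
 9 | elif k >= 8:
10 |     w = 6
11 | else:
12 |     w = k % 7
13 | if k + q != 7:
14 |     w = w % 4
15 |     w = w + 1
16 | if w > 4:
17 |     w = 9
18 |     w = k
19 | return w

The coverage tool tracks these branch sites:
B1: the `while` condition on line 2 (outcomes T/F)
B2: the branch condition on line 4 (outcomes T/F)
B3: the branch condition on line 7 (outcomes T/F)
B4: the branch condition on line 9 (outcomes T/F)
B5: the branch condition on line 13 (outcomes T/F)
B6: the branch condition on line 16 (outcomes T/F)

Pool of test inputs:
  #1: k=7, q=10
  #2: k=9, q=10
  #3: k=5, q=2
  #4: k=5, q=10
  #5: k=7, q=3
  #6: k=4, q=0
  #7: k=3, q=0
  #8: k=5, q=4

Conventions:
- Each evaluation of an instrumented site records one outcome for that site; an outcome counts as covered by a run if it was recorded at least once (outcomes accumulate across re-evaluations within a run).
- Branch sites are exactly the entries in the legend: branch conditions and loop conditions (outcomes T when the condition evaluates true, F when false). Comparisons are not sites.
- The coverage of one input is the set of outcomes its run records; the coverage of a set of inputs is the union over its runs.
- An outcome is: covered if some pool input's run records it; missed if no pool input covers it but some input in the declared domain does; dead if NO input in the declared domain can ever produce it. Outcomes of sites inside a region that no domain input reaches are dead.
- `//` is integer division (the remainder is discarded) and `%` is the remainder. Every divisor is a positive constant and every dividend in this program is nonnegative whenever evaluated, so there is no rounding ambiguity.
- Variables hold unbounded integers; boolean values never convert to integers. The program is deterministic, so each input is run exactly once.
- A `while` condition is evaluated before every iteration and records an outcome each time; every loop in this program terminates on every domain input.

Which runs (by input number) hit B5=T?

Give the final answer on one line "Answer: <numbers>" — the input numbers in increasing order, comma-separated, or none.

input #1 (k=7, q=10): hits B5=T
input #2 (k=9, q=10): hits B5=T
input #3 (k=5, q=2): never hits B5=T
input #4 (k=5, q=10): hits B5=T
input #5 (k=7, q=3): hits B5=T
input #6 (k=4, q=0): hits B5=T
input #7 (k=3, q=0): hits B5=T
input #8 (k=5, q=4): hits B5=T

Answer: 1, 2, 4, 5, 6, 7, 8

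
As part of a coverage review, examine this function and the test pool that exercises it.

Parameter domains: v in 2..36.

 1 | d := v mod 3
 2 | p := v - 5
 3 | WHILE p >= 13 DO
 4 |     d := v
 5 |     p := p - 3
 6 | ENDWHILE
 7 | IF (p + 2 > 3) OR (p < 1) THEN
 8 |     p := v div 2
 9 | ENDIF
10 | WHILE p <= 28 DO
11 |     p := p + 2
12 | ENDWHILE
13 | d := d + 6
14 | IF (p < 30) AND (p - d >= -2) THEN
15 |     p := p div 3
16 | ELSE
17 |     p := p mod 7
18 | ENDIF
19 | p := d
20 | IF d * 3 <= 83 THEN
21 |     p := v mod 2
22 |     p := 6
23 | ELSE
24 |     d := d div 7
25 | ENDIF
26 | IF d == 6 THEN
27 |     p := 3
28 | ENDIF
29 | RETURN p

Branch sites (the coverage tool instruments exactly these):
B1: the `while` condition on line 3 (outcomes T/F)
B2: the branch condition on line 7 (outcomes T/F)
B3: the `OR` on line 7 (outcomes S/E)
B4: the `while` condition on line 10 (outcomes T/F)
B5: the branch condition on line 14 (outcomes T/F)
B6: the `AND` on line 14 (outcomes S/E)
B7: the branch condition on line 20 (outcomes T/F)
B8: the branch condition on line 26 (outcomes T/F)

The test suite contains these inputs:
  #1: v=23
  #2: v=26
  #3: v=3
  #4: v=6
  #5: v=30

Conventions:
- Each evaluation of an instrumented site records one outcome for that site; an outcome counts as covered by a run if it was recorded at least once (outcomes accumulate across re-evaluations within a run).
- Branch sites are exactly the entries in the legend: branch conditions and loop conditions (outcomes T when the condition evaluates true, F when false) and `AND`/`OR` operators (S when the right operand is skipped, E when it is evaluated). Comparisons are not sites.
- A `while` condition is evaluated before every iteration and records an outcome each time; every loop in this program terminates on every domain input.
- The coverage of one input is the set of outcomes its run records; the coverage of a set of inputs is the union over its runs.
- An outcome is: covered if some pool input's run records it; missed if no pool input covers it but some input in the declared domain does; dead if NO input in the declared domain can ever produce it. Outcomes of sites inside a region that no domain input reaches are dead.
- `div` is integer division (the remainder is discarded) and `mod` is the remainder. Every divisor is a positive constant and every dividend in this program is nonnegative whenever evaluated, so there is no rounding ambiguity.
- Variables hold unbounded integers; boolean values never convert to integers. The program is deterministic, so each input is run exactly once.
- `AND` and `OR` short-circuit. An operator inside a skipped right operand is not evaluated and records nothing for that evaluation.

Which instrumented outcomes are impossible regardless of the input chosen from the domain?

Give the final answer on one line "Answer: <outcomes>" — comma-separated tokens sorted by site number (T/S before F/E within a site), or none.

exhaustive pass over the 35-input domain:
  reachable outcomes have witnesses, e.g. B1=T (e.g. v=18), B1=F (e.g. v=2), B2=T (e.g. v=2), B2=F (e.g. v=6)

Answer: none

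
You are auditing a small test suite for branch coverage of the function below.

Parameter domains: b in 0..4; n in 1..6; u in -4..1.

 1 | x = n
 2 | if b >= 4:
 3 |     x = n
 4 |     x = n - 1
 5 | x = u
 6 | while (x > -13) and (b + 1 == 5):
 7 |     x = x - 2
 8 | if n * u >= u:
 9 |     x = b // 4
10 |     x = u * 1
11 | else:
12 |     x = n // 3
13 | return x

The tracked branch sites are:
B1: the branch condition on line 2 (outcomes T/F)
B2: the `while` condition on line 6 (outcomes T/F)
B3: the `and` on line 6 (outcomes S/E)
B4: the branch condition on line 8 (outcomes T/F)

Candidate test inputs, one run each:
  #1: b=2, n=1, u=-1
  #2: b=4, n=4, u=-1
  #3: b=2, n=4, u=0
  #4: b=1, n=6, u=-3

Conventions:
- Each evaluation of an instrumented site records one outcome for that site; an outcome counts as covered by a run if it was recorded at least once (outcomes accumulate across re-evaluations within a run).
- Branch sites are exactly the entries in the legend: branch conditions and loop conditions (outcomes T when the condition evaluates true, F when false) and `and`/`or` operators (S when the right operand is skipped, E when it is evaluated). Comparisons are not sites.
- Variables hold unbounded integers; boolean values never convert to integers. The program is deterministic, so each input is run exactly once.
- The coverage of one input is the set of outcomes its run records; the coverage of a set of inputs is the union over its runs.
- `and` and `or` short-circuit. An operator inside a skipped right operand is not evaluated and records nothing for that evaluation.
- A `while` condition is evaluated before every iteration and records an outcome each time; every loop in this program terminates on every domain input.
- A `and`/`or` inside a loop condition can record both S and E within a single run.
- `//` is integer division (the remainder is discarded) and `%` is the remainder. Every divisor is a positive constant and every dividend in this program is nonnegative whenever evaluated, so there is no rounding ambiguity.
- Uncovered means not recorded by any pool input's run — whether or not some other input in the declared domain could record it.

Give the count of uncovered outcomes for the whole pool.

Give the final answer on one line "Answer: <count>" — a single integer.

run #1 (b=2, n=1, u=-1) runs B1->F, B3->E, B2->F, B4->T; records B1=F, B2=F, B3=E, B4=T
run #2 (b=4, n=4, u=-1) runs B1->T, B3->E, B2->T, B3->E, B2->T, B3->E, B2->T, B3->E, B2->T, B3->E, B2->T, B3->E, B2->T, B3->S, ...; records B1=T, B2=T, B2=F, B3=S, B3=E, B4=F
run #3 (b=2, n=4, u=0) runs B1->F, B3->E, B2->F, B4->T; records B1=F, B2=F, B3=E, B4=T
run #4 (b=1, n=6, u=-3) runs B1->F, B3->E, B2->F, B4->F; records B1=F, B2=F, B3=E, B4=F
union over the pool: B1=T, B1=F, B2=T, B2=F, B3=S, B3=E, B4=T, B4=F
uncovered (0 of 8): none

Answer: 0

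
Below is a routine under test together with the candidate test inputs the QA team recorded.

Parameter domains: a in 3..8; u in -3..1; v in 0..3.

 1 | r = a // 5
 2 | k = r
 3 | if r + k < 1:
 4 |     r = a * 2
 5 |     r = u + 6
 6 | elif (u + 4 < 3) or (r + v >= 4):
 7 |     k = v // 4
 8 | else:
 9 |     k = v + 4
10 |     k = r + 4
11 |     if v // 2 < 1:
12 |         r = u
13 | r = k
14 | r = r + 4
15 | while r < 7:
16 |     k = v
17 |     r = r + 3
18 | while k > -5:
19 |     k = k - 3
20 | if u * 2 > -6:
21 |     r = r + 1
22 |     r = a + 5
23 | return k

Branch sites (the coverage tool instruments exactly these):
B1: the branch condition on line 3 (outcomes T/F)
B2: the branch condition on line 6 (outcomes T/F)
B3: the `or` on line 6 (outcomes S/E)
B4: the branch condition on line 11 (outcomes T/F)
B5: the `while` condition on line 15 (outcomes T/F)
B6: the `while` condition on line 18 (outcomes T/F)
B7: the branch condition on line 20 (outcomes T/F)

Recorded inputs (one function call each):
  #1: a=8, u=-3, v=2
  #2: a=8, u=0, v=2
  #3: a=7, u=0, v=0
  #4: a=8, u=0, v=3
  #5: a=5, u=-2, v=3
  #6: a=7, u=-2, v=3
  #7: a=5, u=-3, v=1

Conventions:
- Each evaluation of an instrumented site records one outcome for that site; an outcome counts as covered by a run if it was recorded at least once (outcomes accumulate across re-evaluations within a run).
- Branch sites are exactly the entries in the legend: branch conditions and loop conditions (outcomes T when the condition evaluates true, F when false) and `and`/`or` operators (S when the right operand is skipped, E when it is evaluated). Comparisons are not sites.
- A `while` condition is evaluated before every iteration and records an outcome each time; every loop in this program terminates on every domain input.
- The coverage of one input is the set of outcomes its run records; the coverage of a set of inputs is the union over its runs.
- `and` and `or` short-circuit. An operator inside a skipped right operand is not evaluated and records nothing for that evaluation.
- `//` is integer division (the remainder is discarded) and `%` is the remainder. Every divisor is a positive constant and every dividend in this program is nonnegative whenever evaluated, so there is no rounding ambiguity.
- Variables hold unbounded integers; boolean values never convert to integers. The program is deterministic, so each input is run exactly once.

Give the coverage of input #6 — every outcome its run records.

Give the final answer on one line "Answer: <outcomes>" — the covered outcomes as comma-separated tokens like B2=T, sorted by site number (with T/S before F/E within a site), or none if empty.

Tracing the run of input #6 (a=7, u=-2, v=3):
  B1->F, B3->S, B2->T, B5->T, B5->F, B6->T, B6->T, B6->T, B6->F, B7->T
deduplicating events, the covered set is: B1=F, B2=T, B3=S, B5=T, B5=F, B6=T, B6=F, B7=T

Answer: B1=F, B2=T, B3=S, B5=T, B5=F, B6=T, B6=F, B7=T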